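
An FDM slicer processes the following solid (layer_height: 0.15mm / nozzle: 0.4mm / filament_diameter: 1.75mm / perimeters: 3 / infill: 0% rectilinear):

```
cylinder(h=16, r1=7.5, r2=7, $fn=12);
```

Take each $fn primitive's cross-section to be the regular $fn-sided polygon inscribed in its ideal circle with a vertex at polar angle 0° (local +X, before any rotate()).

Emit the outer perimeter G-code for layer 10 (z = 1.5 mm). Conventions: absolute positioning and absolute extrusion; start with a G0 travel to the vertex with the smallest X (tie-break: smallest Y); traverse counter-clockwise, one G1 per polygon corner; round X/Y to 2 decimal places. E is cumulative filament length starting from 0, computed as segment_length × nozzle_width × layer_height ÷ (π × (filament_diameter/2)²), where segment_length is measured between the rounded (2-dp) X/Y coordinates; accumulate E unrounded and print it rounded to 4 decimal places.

G0 X-7.45 Y0.00 Z1.50
G1 X-6.45 Y-3.73 E0.0963
G1 X-3.73 Y-6.45 E0.1923
G1 X0.00 Y-7.45 E0.2886
G1 X3.73 Y-6.45 E0.3849
G1 X6.45 Y-3.73 E0.4809
G1 X7.45 Y0.00 E0.5772
G1 X6.45 Y3.73 E0.6736
G1 X3.73 Y6.45 E0.7695
G1 X0.00 Y7.45 E0.8659
G1 X-3.73 Y6.45 E0.9622
G1 X-6.45 Y3.73 E1.0581
G1 X-7.45 Y0.00 E1.1545

At z = 1.5 mm: the cone contributes a regular 12-gon of circumradius 7.453 (interpolated between r1=7.5 and r2=7 at t=0.094). The outline is a single polygon with 12 vertices. Extrusion per mm of travel: 0.4 × 0.15 / (π × 0.875²) = 0.024945. Accumulating E over each segment gives final E = 1.1545.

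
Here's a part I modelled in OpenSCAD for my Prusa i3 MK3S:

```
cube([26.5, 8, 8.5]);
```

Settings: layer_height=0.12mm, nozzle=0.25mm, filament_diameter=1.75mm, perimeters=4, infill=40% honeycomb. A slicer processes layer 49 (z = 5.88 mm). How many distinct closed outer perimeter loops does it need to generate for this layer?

At z = 5.88 mm: the cube is present — its section is the full 26.5×8 rectangle. The result has 1 disconnected region.

1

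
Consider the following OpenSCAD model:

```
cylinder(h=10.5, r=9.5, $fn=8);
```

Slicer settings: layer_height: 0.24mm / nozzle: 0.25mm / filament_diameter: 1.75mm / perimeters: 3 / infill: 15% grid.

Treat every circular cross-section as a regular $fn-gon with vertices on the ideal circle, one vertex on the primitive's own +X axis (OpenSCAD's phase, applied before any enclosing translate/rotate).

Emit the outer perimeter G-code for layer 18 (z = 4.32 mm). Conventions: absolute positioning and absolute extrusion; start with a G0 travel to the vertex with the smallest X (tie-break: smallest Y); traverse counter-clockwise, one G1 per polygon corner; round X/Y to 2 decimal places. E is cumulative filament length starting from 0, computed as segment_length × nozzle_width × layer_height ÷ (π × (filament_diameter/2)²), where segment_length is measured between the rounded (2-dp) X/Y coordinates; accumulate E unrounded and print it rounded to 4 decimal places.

G0 X-9.50 Y0.00 Z4.32
G1 X-6.72 Y-6.72 E0.1814
G1 X0.00 Y-9.50 E0.3628
G1 X6.72 Y-6.72 E0.5442
G1 X9.50 Y0.00 E0.7256
G1 X6.72 Y6.72 E0.9070
G1 X0.00 Y9.50 E1.0885
G1 X-6.72 Y6.72 E1.2699
G1 X-9.50 Y0.00 E1.4513

At z = 4.32 mm: the cylinder: section is a regular 8-gon, circumradius r=9.5. The outline is a single polygon with 8 vertices. Extrusion per mm of travel: 0.25 × 0.24 / (π × 0.875²) = 0.024945. Accumulating E over each segment gives final E = 1.4513.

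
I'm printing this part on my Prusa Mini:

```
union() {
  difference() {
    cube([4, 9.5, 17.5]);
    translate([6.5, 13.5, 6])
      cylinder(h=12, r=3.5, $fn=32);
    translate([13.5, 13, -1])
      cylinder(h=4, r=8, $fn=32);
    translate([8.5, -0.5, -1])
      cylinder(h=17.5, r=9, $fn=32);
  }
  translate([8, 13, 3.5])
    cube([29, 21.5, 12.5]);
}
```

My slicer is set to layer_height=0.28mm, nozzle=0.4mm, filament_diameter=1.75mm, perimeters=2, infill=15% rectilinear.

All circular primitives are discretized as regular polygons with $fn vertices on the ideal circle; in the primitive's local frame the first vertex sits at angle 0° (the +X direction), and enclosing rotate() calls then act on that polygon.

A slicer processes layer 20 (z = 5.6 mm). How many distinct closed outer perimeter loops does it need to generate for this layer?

At z = 5.6 mm: the cube is present — its section is the full 4×9.5 rectangle; the cylinder at (6.5, 13.5) does not reach this height (z outside [6, 18]); the cylinder at (13.5, 13) does not reach this height (z outside [-1, 3]); the cylinder at (8.5, -0.5): section is a regular 32-gon, circumradius r=9; After the difference (first − rest): starting from the 4×9.5 cube, the r=9 cylinder at (8.5, -0.5) partially overlaps it — only the 21.70 mm² overlap (of its 252.84 mm²) is removed, clipping the outline — 1 connected region; the cube at (8, 13) is present — its section is the full 29×21.5 rectangle; Merging all regions: the 2 present regions are separate (no shared area or edge), so areas and boundary lengths simply add and each stays a separate island — 2 connected regions. The result has 2 disconnected regions.

2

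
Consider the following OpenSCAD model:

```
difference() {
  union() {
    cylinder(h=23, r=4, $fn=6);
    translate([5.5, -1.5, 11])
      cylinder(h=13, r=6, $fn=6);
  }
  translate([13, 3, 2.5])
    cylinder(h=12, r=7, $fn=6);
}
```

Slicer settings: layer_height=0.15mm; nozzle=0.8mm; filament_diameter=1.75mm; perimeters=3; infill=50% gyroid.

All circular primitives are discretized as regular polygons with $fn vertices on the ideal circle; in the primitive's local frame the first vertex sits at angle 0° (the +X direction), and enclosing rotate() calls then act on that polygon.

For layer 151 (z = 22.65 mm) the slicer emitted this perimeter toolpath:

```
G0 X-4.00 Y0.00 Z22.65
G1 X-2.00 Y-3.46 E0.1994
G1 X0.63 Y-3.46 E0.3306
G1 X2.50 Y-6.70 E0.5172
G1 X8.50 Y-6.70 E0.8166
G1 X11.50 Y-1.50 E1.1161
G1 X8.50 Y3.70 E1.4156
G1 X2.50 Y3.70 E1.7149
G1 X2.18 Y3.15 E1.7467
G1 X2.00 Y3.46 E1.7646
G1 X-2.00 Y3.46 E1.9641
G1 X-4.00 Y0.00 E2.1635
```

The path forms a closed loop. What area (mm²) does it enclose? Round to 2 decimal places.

119.05 mm²

Apply the shoelace formula to the sequence of (X, Y) vertices; enclosed area = 119.05 mm².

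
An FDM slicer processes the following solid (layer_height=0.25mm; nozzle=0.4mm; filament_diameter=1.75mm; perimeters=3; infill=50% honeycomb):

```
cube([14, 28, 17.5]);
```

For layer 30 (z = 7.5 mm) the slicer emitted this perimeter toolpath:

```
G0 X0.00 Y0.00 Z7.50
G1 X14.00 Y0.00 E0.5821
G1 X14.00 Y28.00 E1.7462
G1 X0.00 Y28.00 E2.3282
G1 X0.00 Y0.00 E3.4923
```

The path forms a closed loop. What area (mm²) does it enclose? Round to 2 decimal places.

392.00 mm²

Apply the shoelace formula to the sequence of (X, Y) vertices; enclosed area = 392.00 mm².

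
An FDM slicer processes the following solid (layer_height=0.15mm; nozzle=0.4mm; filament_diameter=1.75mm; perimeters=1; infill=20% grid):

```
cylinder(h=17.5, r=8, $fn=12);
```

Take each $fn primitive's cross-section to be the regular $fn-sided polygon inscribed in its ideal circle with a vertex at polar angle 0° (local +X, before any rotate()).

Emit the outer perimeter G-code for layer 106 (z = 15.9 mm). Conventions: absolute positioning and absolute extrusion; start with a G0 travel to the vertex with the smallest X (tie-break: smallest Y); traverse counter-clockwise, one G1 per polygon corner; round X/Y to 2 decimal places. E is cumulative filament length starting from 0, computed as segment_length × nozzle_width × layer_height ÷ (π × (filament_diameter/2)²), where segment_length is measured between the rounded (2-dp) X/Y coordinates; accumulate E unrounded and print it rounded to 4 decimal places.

G0 X-8.00 Y0.00 Z15.90
G1 X-6.93 Y-4.00 E0.1033
G1 X-4.00 Y-6.93 E0.2067
G1 X0.00 Y-8.00 E0.3099
G1 X4.00 Y-6.93 E0.4132
G1 X6.93 Y-4.00 E0.5166
G1 X8.00 Y0.00 E0.6199
G1 X6.93 Y4.00 E0.7232
G1 X4.00 Y6.93 E0.8265
G1 X0.00 Y8.00 E0.9298
G1 X-4.00 Y6.93 E1.0331
G1 X-6.93 Y4.00 E1.1365
G1 X-8.00 Y0.00 E1.2398

At z = 15.9 mm: the r=8 cylinder contributes a regular 12-gon of circumradius 8. The outline is a single polygon with 12 vertices. Extrusion per mm of travel: 0.4 × 0.15 / (π × 0.875²) = 0.024945. Accumulating E over each segment gives final E = 1.2398.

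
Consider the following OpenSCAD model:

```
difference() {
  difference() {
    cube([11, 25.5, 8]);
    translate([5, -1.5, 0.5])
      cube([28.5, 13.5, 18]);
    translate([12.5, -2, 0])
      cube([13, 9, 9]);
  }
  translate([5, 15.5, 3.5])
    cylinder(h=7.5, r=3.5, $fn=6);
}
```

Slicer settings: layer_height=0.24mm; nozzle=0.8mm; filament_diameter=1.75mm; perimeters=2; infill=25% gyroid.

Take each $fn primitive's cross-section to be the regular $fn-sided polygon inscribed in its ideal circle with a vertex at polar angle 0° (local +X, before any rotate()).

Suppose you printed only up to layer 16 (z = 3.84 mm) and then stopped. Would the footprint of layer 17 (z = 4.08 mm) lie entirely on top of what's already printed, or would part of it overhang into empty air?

entirely on top

Compare the two slices. At z = 3.84: the cube is present — its section is the full 11×25.5 rectangle (area 280.50 mm²); the cube at (5, -1.5) (footprint 28.5×13.5) is included at this height (area 384.75 mm²); the 13×9 cube at (12.5, -2) contributes its full rectangle (area 117.00 mm²); Taking the first minus the rest: starting from the 11×25.5 cube (280.50 mm²), the 28.5×13.5 cube at (5, -1.5) partially overlaps it — only the 72.00 mm² overlap (of its 384.75 mm²) is removed, clipping the outline; the 13×9 cube at (12.5, -2) misses the remaining region (no effect) — area = 208.50 mm²; the r=3.5 cylinder at (5, 15.5) gives a regular 6-gon of circumradius 3.5 (constant along its height) (area = (6/2)·3.500²·sin(360°/6) = 31.83 mm²); Taking the first minus the rest: starting from that combined region (208.50 mm²), the r=3.5 cylinder at (5, 15.5) lies wholly inside it (removes its full 31.83 mm² and its 21.00 mm outline becomes a hole wall) — area = 176.67 mm². At z = 4.08: the cube is present — its section is the full 11×25.5 rectangle (area 280.50 mm²); the cube at (5, -1.5) is present — its section is the full 28.5×13.5 rectangle (area 384.75 mm²); the cube at (12.5, -2) is present — its section is the full 13×9 rectangle (area 117.00 mm²); Taking the first minus the rest: starting from the 11×25.5 cube (280.50 mm²), the 28.5×13.5 cube at (5, -1.5) partially overlaps it — only the 72.00 mm² overlap (of its 384.75 mm²) is removed, clipping the outline; the 13×9 cube at (12.5, -2) misses the remaining region (no effect) — area = 208.50 mm²; the r=3.5 cylinder at (5, 15.5) contributes a regular 6-gon of circumradius 3.5 (area = (6/2)·3.500²·sin(360°/6) = 31.83 mm²); Taking the first minus the rest: starting from the result so far (208.50 mm²), the r=3.5 cylinder at (5, 15.5) lies wholly inside it (removes its full 31.83 mm² and its 21.00 mm outline becomes a hole wall) — area = 176.67 mm². Checking containment: the cross-section at z = 4.08 is a subset of the cross-section at z = 3.84.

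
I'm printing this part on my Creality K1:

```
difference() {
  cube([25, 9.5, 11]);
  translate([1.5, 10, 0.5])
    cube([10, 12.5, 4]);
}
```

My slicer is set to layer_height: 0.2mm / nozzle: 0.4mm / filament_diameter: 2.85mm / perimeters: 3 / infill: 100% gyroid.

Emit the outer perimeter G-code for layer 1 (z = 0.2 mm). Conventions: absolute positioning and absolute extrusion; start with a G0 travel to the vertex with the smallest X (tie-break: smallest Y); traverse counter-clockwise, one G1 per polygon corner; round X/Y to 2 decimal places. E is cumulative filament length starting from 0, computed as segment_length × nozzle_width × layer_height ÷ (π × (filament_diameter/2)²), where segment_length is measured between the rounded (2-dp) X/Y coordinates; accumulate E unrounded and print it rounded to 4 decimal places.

G0 X0.00 Y0.00 Z0.20
G1 X25.00 Y0.00 E0.3135
G1 X25.00 Y9.50 E0.4326
G1 X0.00 Y9.50 E0.7462
G1 X0.00 Y0.00 E0.8653

At z = 0.2 mm: the 25×9.5 cube contributes its full rectangle; the cube at (1.5, 10) is not intersected at this z (z outside [0.5, 4.5]); Subtracting the remaining from the first: none of the subtracted shapes is present at this height, so the 25×9.5 cube is unchanged — 1 connected region. The outline is a single polygon with 4 vertices. Extrusion per mm of travel: 0.4 × 0.2 / (π × 1.425²) = 0.012540. Accumulating E over each segment gives final E = 0.8653.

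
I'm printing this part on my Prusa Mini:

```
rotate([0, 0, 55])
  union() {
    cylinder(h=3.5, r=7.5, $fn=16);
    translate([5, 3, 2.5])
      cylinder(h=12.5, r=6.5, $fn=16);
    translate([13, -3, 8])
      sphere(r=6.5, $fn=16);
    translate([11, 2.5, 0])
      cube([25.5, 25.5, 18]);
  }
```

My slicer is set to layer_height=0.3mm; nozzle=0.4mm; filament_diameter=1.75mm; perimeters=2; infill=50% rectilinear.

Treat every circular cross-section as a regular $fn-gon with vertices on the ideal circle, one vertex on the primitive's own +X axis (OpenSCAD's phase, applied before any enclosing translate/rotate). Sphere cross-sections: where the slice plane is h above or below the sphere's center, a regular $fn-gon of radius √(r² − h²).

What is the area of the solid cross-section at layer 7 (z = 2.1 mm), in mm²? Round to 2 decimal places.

845.23 mm²

At z = 2.1 mm: the cylinder: section is a regular 16-gon, circumradius r=7.5 (area = (16/2)·7.500²·sin(360°/16) = 172.21 mm²); the cylinder at (5, 3) is not intersected at this z (z outside [2.5, 15]); the r=6.5 sphere at (13, -3) slices to a regular 16-gon of circumradius 2.728 (√(r²−h²) with h=5.9 from center) (area = (16/2)·2.728²·sin(360°/16) = 22.78 mm²); the 25.5×25.5 cube at (11, 2.5) contributes its full rectangle (area 650.25 mm²); Merging all regions: the 3 present regions are separate (no shared area or edge), so areas and boundary lengths simply add and each stays a separate island — area = 845.23 mm²; (rotated 55° about Z; rotation is an isometry so areas/perimeters/island counts are preserved). Overall, the cross-section has 3 separate islands. Net area = 845.23 mm².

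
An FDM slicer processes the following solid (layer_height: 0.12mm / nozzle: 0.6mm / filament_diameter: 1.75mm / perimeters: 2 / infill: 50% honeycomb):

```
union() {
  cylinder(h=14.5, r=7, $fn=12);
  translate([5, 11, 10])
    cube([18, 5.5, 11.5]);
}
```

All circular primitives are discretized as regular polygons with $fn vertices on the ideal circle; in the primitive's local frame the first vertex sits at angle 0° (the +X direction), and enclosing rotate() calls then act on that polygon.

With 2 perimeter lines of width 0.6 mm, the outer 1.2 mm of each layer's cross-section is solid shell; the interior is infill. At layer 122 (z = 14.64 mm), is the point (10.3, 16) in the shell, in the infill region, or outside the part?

shell

At z = 14.64 mm: the cylinder is absent (z outside [0, 14.5]); the cube at (5, 11) is present — its section is the full 18×5.5 rectangle; Combining (union): only the 18×5.5 cube at (5, 11) is present, so the union is just that shape — 1 connected region. Overall, the cross-section is a single solid region. The nearest boundary edge runs (23.00, 16.50)→(5.00, 16.50); distance from the point to it = 0.50 mm. The point is inside the cross-section, 0.50 mm from the nearest boundary — within the 1.2 mm shell band (2 × 0.6).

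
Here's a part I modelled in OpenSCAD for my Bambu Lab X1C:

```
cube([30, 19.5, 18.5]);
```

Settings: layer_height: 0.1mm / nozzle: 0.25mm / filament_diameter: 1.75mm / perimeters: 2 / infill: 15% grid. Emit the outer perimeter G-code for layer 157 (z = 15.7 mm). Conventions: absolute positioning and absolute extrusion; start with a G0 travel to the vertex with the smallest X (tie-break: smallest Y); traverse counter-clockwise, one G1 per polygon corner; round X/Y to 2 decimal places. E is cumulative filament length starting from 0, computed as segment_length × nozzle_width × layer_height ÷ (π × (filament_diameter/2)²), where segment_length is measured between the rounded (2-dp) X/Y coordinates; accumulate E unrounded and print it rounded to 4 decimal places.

At z = 15.7 mm: the cube is present — its section is the full 30×19.5 rectangle. The outline is a single polygon with 4 vertices. Extrusion per mm of travel: 0.25 × 0.1 / (π × 0.875²) = 0.010394. Accumulating E over each segment gives final E = 1.0290.

G0 X0.00 Y0.00 Z15.70
G1 X30.00 Y0.00 E0.3118
G1 X30.00 Y19.50 E0.5145
G1 X0.00 Y19.50 E0.8263
G1 X0.00 Y0.00 E1.0290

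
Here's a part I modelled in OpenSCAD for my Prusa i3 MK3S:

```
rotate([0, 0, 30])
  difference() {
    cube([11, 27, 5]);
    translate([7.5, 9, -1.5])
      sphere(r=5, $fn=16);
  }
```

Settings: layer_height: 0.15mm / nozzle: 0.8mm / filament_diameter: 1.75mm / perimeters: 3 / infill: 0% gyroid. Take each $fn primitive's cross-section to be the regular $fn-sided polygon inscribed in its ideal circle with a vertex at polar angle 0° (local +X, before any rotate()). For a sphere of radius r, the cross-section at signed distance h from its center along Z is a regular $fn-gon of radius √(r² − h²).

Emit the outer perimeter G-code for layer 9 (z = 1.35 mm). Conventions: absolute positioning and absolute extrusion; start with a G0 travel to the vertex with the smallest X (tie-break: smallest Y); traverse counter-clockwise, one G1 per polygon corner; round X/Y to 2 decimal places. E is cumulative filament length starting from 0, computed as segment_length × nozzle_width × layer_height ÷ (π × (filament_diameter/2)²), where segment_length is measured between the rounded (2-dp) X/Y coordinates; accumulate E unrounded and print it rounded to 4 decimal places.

At z = 1.35 mm: the cube (footprint 11×27) is included at this height; the sphere at (7.5, 9): section is a regular 16-gon, circumradius = √(r²−h²) = √(5²−2.85²) = 4.108; Subtracting the remaining from the first: starting from the 11×27 cube, the r=5 sphere at (7.5, 9) partially overlaps it — only the 50.12 mm² overlap (of its 51.67 mm²) is removed, clipping the outline — 1 connected region; (rotated 30° about Z; rotation is an isometry so areas/perimeters/island counts are preserved). The outline is a single polygon with 19 vertices. Extrusion per mm of travel: 0.8 × 0.15 / (π × 0.875²) = 0.049890. Accumulating E over each segment gives final E = 4.6572.

G0 X-13.50 Y23.38 Z1.35
G1 X0.00 Y0.00 E1.3469
G1 X9.53 Y5.50 E1.8959
G1 X6.03 Y11.55 E2.2446
G1 X5.96 Y10.48 E2.2981
G1 X5.25 Y9.04 E2.3782
G1 X4.05 Y7.99 E2.4577
G1 X2.53 Y7.47 E2.5379
G1 X0.93 Y7.58 E2.6179
G1 X-0.51 Y8.28 E2.6978
G1 X-1.56 Y9.49 E2.7777
G1 X-2.08 Y11.01 E2.8578
G1 X-1.97 Y12.61 E2.9379
G1 X-1.26 Y14.05 E3.0180
G1 X-0.06 Y15.10 E3.0975
G1 X1.46 Y15.62 E3.1777
G1 X3.06 Y15.51 E3.2577
G1 X4.02 Y15.04 E3.3110
G1 X-3.97 Y28.88 E4.1083
G1 X-13.50 Y23.38 E4.6572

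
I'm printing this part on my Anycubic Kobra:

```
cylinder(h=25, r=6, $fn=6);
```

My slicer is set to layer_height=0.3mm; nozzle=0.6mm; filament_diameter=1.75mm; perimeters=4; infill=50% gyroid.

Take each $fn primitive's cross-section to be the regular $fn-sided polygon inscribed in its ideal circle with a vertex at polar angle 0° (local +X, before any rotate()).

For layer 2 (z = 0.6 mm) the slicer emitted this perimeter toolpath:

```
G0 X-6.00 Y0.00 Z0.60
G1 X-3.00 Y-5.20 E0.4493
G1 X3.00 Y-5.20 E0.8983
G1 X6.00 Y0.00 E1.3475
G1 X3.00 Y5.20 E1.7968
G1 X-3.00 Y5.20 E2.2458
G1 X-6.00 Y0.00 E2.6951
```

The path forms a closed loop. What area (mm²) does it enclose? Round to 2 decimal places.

Apply the shoelace formula to the sequence of (X, Y) vertices; enclosed area = 93.60 mm².

93.60 mm²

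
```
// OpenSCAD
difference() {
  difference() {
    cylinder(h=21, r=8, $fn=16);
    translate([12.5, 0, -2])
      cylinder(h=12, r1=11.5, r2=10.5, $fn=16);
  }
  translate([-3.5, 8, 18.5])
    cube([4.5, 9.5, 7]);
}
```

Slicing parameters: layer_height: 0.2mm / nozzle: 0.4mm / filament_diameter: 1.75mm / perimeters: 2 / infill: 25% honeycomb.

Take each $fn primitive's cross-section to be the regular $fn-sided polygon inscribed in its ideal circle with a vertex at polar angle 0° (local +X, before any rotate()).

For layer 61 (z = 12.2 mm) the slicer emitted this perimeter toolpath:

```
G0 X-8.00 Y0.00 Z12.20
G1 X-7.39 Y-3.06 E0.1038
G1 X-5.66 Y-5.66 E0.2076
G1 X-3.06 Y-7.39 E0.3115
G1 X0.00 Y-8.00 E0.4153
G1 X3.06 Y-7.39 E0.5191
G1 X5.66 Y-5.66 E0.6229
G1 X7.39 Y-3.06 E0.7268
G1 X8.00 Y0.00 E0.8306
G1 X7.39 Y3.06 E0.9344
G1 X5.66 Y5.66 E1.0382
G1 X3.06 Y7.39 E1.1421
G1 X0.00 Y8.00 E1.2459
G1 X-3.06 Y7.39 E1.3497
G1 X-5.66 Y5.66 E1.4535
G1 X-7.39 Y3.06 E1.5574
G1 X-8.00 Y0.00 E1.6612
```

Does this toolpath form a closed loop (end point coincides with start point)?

yes

Start point (G0): (-8.00, 0.00). End point (last G1): the path returns to the start — closed.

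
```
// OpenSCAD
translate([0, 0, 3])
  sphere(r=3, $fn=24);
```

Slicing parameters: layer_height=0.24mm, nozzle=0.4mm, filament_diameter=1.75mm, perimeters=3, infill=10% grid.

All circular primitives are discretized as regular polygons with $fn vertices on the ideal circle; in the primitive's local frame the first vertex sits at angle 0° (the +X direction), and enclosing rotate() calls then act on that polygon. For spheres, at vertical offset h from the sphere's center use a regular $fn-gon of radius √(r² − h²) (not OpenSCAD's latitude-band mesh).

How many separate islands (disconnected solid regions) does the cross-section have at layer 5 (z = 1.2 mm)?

At z = 1.2 mm: the r=3 sphere contributes a regular 24-gon of circumradius √(3²−1.8²) = 2.400. Overall, the cross-section is a single solid region. Island count = 1.

1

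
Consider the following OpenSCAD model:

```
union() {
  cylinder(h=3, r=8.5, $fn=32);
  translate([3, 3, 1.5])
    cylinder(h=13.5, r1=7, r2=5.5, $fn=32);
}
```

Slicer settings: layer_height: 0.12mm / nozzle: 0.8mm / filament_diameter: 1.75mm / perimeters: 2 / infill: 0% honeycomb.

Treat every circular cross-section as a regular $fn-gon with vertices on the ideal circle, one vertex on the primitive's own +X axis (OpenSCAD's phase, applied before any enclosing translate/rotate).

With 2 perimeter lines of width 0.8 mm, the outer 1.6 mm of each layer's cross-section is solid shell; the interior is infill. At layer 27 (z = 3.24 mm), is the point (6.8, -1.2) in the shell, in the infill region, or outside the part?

At z = 3.24 mm: the cylinder is absent (z outside [0, 3]); the cone at (3, 3) (r1=7→r2=5.5) has section circumradius 6.807 here — a regular 32-gon; Combining (union): only the cone at (3, 3) is present, so the union is just that shape — 1 connected region. Overall, the cross-section is a single solid region. The nearest boundary edge runs (6.78, -2.66)→(7.81, -1.81); distance from the point to it = 1.12 mm. The point is inside the cross-section, 1.12 mm from the nearest boundary — within the 1.6 mm shell band (2 × 0.8).

shell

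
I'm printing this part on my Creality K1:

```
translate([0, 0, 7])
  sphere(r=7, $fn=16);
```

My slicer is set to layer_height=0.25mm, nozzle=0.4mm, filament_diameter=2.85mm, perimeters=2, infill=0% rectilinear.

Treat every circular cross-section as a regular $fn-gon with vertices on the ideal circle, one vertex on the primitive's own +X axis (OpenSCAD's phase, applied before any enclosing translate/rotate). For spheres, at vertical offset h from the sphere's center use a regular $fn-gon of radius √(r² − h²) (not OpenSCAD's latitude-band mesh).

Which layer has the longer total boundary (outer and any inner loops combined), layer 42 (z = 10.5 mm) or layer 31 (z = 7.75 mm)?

Layer 42 (z = 10.5): the r=7 sphere contributes a regular 16-gon of circumradius √(7²−3.5²) = 6.062 (perimeter = 2·16·6.062·sin(180°/16) = 37.85 mm). So its perimeter = 37.85 mm. Layer 31 (z = 7.75): the r=7 sphere slices to a regular 16-gon of circumradius 6.960 (√(r²−h²) with h=0.75 from center) (perimeter = 2·16·6.960·sin(180°/16) = 43.45 mm). So its perimeter = 43.45 mm. Layer 31 is larger (43.45 vs 37.85 mm).

layer 31 (z = 7.75 mm)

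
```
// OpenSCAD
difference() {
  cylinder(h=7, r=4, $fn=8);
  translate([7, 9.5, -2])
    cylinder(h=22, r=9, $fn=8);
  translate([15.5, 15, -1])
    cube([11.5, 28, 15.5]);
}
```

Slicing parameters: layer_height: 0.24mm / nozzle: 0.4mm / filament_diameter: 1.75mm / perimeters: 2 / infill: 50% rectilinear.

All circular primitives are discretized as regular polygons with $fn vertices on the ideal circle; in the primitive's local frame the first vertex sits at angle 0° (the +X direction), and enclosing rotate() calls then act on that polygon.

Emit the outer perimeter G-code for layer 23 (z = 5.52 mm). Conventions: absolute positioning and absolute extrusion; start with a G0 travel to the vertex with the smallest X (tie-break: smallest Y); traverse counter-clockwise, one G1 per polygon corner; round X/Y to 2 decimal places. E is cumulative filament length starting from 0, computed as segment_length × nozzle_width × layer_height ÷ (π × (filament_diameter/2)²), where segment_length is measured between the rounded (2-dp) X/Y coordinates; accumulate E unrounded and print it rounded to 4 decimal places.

At z = 5.52 mm: the cylinder: section is a regular 8-gon, circumradius r=4; the r=9 cylinder at (7, 9.5) gives a regular 8-gon of circumradius 9 (constant along its height); the cube at (15.5, 15) is present — its section is the full 11.5×28 rectangle; Subtracting the remaining from the first: starting from the r=4 cylinder, the r=9 cylinder at (7, 9.5) partially overlaps it — only the 1.50 mm² overlap (of its 229.10 mm²) is removed, clipping the outline; the 11.5×28 cube at (15.5, 15) misses the remaining region (no effect) — 1 connected region. The outline is a single polygon with 10 vertices. Extrusion per mm of travel: 0.4 × 0.24 / (π × 0.875²) = 0.039912. Accumulating E over each segment gives final E = 0.9776.

G0 X-4.00 Y0.00 Z5.52
G1 X-2.83 Y-2.83 E0.1222
G1 X0.00 Y-4.00 E0.2444
G1 X2.83 Y-2.83 E0.3667
G1 X4.00 Y0.00 E0.4889
G1 X3.13 Y2.10 E0.5796
G1 X0.64 Y3.14 E0.6873
G1 X0.34 Y3.86 E0.7185
G1 X0.00 Y4.00 E0.7331
G1 X-2.83 Y2.83 E0.8554
G1 X-4.00 Y0.00 E0.9776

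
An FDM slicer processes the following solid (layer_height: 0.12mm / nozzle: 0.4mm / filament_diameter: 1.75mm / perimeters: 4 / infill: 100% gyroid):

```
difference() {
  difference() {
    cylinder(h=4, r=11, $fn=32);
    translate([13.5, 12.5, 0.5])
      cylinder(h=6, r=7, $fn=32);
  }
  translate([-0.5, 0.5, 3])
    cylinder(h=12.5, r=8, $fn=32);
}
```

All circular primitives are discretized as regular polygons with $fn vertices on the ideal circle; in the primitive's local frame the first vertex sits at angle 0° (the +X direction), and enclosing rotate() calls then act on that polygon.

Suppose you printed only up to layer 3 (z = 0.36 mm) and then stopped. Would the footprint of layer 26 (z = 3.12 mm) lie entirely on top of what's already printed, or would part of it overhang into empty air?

entirely on top

Compare the two slices. At z = 0.36: the cylinder: section is a regular 32-gon, circumradius r=11 (area = (32/2)·11.000²·sin(360°/32) = 377.69 mm²); the cylinder at (13.5, 12.5) does not reach this height (z outside [0.5, 6.5]); Subtracting the remaining from the first: none of the subtracted shapes is present at this height, so the r=11 cylinder is unchanged — area = 377.69 mm²; the cylinder at (-0.5, 0.5) is absent (z outside [3, 15.5]); Subtracting the remaining from the first: none of the subtracted shapes is present at this height, so the result so far is unchanged — area = 377.69 mm². At z = 3.12: the cylinder: section is a regular 32-gon, circumradius r=11 (area = (32/2)·11.000²·sin(360°/32) = 377.69 mm²); the r=7 cylinder at (13.5, 12.5) gives a regular 32-gon of circumradius 7 (constant along its height) (area = (32/2)·7.000²·sin(360°/32) = 152.95 mm²); Taking the first minus the rest: starting from the r=11 cylinder (377.69 mm²), the r=7 cylinder at (13.5, 12.5) misses the remaining region (no effect) — area = 377.69 mm²; the r=8 cylinder at (-0.5, 0.5) contributes a regular 32-gon of circumradius 8 (area = (32/2)·8.000²·sin(360°/32) = 199.77 mm²); After the difference (first − rest): starting from that combined region (377.69 mm²), the r=8 cylinder at (-0.5, 0.5) lies wholly inside it (removes its full 199.77 mm² and its 50.18 mm outline becomes a hole wall) — area = 177.92 mm². Checking containment: the cross-section at z = 3.12 is a subset of the cross-section at z = 0.36.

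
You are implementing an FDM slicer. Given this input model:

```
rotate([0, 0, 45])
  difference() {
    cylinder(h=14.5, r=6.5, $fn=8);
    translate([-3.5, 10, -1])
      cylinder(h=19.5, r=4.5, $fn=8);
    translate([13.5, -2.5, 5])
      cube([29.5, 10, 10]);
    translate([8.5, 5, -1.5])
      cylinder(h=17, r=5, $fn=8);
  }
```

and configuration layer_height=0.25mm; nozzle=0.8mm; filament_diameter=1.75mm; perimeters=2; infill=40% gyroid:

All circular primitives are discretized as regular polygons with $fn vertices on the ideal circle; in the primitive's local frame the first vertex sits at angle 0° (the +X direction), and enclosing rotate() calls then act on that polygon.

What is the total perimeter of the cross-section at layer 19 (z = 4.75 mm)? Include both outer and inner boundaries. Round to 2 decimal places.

At z = 4.75 mm: the cylinder: section is a regular 8-gon, circumradius r=6.5 (perimeter = 2·8·6.500·sin(180°/8) = 39.80 mm); the cylinder at (-3.5, 10): section is a regular 8-gon, circumradius r=4.5 (perimeter = 2·8·4.500·sin(180°/8) = 27.55 mm); the cube at (13.5, -2.5) is absent (z outside [5, 15]); the cylinder at (8.5, 5): section is a regular 8-gon, circumradius r=5 (perimeter = 2·8·5.000·sin(180°/8) = 30.61 mm); After the difference (first − rest): starting from the r=6.5 cylinder, the r=4.5 cylinder at (-3.5, 10) misses the remaining region (no effect); the r=5 cylinder at (8.5, 5) partially overlaps it — only the 3.34 mm² overlap (of its 70.71 mm²) is removed, clipping the outline — boundary = 39.83 mm; (whole slice rotated 45° about Z — lengths, areas and connectivity unchanged). Overall, the cross-section is a single solid region. Total boundary length (outer) = 39.83 mm.

39.83 mm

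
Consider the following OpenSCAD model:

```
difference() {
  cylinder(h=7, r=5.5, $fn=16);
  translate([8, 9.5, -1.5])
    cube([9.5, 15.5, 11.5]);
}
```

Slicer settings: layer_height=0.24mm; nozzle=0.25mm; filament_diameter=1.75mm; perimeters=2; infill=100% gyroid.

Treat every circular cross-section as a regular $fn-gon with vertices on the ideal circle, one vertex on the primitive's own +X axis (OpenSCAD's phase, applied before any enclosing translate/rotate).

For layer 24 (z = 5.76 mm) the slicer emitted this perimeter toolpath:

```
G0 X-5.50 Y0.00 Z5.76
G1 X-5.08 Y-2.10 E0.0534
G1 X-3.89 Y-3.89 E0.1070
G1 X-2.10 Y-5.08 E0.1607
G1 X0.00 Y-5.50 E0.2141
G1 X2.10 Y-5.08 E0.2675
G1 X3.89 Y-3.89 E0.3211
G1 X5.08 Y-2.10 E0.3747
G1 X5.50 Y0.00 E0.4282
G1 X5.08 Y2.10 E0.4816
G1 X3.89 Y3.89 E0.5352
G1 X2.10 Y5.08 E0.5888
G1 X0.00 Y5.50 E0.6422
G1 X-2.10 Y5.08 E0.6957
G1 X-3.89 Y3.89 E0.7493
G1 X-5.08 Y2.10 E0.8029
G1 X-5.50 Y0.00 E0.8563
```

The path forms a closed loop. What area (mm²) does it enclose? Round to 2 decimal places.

Apply the shoelace formula to the sequence of (X, Y) vertices; enclosed area = 92.57 mm².

92.57 mm²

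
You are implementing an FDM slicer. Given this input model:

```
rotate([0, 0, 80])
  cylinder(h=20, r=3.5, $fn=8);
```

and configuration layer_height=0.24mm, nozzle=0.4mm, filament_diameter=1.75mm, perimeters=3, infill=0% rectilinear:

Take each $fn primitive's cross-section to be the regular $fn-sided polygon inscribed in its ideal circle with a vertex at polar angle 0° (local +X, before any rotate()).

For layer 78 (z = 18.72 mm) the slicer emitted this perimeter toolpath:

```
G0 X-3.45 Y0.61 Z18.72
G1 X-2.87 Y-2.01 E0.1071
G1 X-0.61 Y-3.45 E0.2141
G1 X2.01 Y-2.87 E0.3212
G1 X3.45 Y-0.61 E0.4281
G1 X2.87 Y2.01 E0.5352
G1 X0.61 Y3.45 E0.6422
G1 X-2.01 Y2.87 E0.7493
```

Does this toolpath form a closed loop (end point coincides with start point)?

no

Start point (G0): (-3.45, 0.61). End point (last G1): the path does not return to the start — open.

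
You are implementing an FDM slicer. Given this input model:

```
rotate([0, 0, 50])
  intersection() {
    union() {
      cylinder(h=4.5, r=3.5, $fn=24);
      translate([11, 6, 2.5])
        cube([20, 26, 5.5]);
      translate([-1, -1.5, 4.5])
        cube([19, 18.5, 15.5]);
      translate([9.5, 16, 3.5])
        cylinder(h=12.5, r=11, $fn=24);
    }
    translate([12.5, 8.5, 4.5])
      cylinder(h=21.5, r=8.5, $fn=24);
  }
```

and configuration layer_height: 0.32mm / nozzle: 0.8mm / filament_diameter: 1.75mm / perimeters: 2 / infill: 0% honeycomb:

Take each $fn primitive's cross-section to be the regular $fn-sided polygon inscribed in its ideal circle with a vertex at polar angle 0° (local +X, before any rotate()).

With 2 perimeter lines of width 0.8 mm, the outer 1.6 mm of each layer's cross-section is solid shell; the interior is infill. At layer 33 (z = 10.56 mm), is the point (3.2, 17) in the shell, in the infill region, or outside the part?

infill

At z = 10.56 mm: the cylinder is absent (z outside [0, 4.5]); the cube at (11, 6) is absent (z outside [2.5, 8]); the cube at (-1, -1.5) is present — its section is the full 19×18.5 rectangle; the r=11 cylinder at (9.5, 16) gives a regular 24-gon of circumradius 11 (constant along its height); Merging all regions: the regions partially overlap (shared area 194.54 mm²), so overlapping operands fuse into one piece — 1 connected region; the cylinder at (12.5, 8.5): section is a regular 24-gon, circumradius r=8.5; Keeping only the common overlap: the r=8.5 cylinder at (12.5, 8.5) partially overlaps that combined region; clipping to the common part keeps 204.31 mm² — 1 connected region; (rotated 50° about Z; rotation is an isometry so areas/perimeters/island counts are preserved). Overall, the cross-section is a single solid region. Undo the 50° rotation: the query point maps to (15.080, 8.476) in the un-rotated model frame. The nearest boundary edge runs (18.00, 9.16)→(18.00, 2.10); distance from the point to it = 2.92 mm. The point is inside the cross-section and 2.92 mm from the nearest boundary — more than the 1.6 mm shell width (2 × 0.8), so it's in the infill interior.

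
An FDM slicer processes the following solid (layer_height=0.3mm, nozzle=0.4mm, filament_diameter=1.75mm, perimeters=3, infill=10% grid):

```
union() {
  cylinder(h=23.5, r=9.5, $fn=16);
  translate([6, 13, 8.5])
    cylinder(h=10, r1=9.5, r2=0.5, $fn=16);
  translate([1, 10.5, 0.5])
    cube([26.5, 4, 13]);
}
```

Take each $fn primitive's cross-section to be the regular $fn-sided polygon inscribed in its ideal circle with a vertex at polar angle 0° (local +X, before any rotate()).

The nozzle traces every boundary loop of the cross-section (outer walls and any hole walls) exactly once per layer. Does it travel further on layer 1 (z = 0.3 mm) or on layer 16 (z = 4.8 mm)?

layer 16 (z = 4.8 mm)

Layer 1 (z = 0.3): the cylinder: section is a regular 16-gon, circumradius r=9.5 (perimeter = 2·16·9.500·sin(180°/16) = 59.31 mm); the cone at (6, 13) is not intersected at this z (z outside [8.5, 18.5]); the cube at (1, 10.5) does not reach this height (z outside [0.5, 13.5]); Combining (union): only the r=9.5 cylinder is present, so the union is just that shape — boundary = 59.31 mm. So its perimeter = 59.31 mm. Layer 16 (z = 4.8): the cylinder: section is a regular 16-gon, circumradius r=9.5 (perimeter = 2·16·9.500·sin(180°/16) = 59.31 mm); the cone at (6, 13) does not reach this height (z outside [8.5, 18.5]); the cube at (1, 10.5) is present — its section is the full 26.5×4 rectangle (perimeter 61.00 mm); Taking the union: the 2 present regions are separate (no shared area or edge), so areas and boundary lengths simply add and each stays a separate island — boundary = 120.31 mm. So its perimeter = 120.31 mm. Layer 16 is larger (120.31 vs 59.31 mm).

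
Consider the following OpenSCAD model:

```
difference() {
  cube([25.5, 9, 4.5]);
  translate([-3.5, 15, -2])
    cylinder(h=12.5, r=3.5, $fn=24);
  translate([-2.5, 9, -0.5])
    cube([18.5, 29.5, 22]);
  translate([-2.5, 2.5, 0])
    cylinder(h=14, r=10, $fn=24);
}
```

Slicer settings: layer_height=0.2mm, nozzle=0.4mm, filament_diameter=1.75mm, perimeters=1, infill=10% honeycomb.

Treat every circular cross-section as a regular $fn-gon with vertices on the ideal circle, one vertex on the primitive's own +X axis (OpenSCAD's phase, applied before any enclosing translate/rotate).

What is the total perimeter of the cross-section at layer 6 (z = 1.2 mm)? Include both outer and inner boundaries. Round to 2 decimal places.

57.45 mm

At z = 1.2 mm: the 25.5×9 cube contributes its full rectangle (perimeter 69.00 mm); the r=3.5 cylinder at (-3.5, 15) contributes a regular 24-gon of circumradius 3.5 (perimeter = 2·24·3.500·sin(180°/24) = 21.93 mm); the cube at (-2.5, 9) is present — its section is the full 18.5×29.5 rectangle (perimeter 96.00 mm); the cylinder at (-2.5, 2.5): section is a regular 24-gon, circumradius r=10 (perimeter = 2·24·10.000·sin(180°/24) = 62.65 mm); After the difference (first − rest): starting from the 25.5×9 cube, the r=3.5 cylinder at (-3.5, 15) misses the remaining region (no effect); the 18.5×29.5 cube at (-2.5, 9) misses the remaining region (no effect); the r=10 cylinder at (-2.5, 2.5) partially overlaps it — only the 61.75 mm² overlap (of its 310.58 mm²) is removed, clipping the outline — boundary = 57.45 mm. Overall, the cross-section is a single solid region. Total boundary length (outer) = 57.45 mm.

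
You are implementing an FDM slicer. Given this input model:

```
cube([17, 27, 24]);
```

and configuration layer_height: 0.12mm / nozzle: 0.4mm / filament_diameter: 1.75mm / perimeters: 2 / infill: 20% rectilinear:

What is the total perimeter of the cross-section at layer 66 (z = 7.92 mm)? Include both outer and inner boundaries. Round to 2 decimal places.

At z = 7.92 mm: the 17×27 cube contributes its full rectangle (perimeter 88.00 mm). Overall, the cross-section is a single solid region. Total boundary length (outer) = 88.00 mm.

88.00 mm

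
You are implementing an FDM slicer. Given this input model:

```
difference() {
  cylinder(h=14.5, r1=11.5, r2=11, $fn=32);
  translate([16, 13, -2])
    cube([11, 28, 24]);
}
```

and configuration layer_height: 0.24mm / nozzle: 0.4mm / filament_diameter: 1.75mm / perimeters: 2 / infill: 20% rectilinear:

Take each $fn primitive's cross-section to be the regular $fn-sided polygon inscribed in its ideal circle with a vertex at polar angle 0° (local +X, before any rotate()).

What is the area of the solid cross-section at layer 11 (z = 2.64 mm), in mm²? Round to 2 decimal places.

At z = 2.64 mm: the cone contributes a regular 32-gon of circumradius 11.409 (interpolated between r1=11.5 and r2=11 at t=0.182) (area = (32/2)·11.409²·sin(360°/32) = 406.30 mm²); the cube at (16, 13) is present — its section is the full 11×28 rectangle (area 308.00 mm²); Taking the first minus the rest: starting from the cone (406.30 mm²), the 11×28 cube at (16, 13) misses the remaining region (no effect) — area = 406.30 mm². Overall, the cross-section is a single solid region. Net area = 406.30 mm².

406.30 mm²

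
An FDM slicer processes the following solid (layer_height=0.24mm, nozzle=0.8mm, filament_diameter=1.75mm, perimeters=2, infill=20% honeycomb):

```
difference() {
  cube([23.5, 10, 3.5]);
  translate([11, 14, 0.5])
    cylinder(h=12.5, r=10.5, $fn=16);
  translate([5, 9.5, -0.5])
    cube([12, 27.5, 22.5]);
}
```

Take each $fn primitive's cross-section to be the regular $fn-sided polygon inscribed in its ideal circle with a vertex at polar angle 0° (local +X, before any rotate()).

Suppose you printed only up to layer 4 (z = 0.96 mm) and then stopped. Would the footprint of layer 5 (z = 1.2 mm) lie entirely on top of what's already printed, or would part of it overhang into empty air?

entirely on top

Compare the two slices. At z = 0.96: the cube is present — its section is the full 23.5×10 rectangle (area 235.00 mm²); the r=10.5 cylinder at (11, 14) gives a regular 16-gon of circumradius 10.5 (constant along its height) (area = (16/2)·10.500²·sin(360°/16) = 337.53 mm²); the cube at (5, 9.5) (footprint 12×27.5) is included at this height (area 330.00 mm²); After the difference (first − rest): starting from the 23.5×10 cube (235.00 mm²), the r=10.5 cylinder at (11, 14) partially overlaps it — only the 87.95 mm² overlap (of its 337.53 mm²) is removed, clipping the outline; the 12×27.5 cube at (5, 9.5) misses the remaining region (no effect) — area = 147.05 mm². At z = 1.2: the 23.5×10 cube contributes its full rectangle (area 235.00 mm²); the r=10.5 cylinder at (11, 14) gives a regular 16-gon of circumradius 10.5 (constant along its height) (area = (16/2)·10.500²·sin(360°/16) = 337.53 mm²); the cube at (5, 9.5) (footprint 12×27.5) is included at this height (area 330.00 mm²); Taking the first minus the rest: starting from the 23.5×10 cube (235.00 mm²), the r=10.5 cylinder at (11, 14) partially overlaps it — only the 87.95 mm² overlap (of its 337.53 mm²) is removed, clipping the outline; the 12×27.5 cube at (5, 9.5) misses the remaining region (no effect) — area = 147.05 mm². Checking containment: the cross-section at z = 1.2 is a subset of the cross-section at z = 0.96.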